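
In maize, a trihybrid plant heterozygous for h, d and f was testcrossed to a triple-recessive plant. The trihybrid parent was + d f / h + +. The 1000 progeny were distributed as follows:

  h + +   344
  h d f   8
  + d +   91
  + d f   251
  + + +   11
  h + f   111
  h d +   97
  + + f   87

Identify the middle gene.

h

The two rarest classes, h d f and + + +, are the double crossovers. Comparing them with the parentals, only the h allele has switched, so h is the middle locus and the order is f – h – d.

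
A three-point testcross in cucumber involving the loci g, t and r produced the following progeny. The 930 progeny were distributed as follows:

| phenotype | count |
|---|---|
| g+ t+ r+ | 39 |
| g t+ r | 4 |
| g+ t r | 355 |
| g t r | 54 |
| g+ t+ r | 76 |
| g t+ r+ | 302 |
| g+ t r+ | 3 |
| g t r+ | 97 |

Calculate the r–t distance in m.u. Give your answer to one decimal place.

19.4 m.u.

The two most frequent reciprocal classes, g t+ r+ and g+ t r, are the parental types, so the F1 was g t+ r+ / g+ t r.
The two rarest classes, g t+ r and g+ t r+, are the double crossovers. Comparing them with the parentals, only the r allele has switched, so r is the middle locus and the order is t – r – g.
Crossovers in the t–r interval produce the single-crossover classes g t r+ and g+ t+ r (97 + 76 = 173) plus the double crossovers (7).
RF(t–r) = (173 + 7) / 930 = 180/930 = 0.1935 → 19.4 m.u.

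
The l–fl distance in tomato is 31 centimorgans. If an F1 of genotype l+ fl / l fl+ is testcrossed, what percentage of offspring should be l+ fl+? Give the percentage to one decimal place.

15.5%

A map distance of 31 centimorgans corresponds to a recombination frequency of 0.310.
The F1 is l+ fl / l fl+, so l+ fl+ is a recombinant gamete class with expected frequency r/2 = 0.310/2 = 0.1550.
That is 0.1550 = 15.5% of the progeny.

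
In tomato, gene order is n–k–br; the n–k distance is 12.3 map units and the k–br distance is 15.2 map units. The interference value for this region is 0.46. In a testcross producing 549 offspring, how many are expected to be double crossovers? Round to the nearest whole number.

6

Map distances give recombination frequencies of 0.123 and 0.152 for the two intervals.
With interference 0.46 (so coincidence = 0.54), expected double-crossover frequency = 0.123 × 0.152 × 0.54 = 0.01010.
Expected number = 0.01010 × 549 = 5.54 ≈ 6.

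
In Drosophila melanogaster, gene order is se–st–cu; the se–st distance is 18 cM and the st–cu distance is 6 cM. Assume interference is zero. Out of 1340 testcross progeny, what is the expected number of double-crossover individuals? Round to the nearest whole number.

Map distances give recombination frequencies of 0.180 and 0.060 for the two intervals.
With no interference, expected double-crossover frequency = 0.180 × 0.060 = 0.01080.
Expected number = 0.01080 × 1340 = 14.47 ≈ 14.

14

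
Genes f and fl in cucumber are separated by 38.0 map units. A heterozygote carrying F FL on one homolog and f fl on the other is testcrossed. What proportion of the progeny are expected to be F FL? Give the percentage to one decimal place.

31.0%

A map distance of 38.0 map units corresponds to a recombination frequency of 0.380.
The F1 is F FL / f fl, so F FL is a parental gamete class with expected frequency (1 − r)/2 = 0.620/2 = 0.3100.
That is 0.3100 = 31.0% of the progeny.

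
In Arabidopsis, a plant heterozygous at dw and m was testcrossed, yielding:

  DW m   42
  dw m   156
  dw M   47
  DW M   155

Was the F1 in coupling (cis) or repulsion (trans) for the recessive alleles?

The two most frequent classes are DW M (155) and dw m (156); these are the parental (non-recombinant) types.
So the F1 carried DW M on one chromosome and dw m on the other — the recessive alleles are on the same chromosome (cis / coupling).

cis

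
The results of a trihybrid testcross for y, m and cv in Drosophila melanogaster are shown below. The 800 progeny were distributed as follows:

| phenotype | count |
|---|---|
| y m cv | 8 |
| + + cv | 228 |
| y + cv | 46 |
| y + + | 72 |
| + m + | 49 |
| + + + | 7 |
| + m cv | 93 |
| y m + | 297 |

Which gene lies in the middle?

The two most frequent reciprocal classes, y m + and + + cv, are the parental types, so the F1 was y m + / + + cv.
The two rarest classes, y m cv and + + +, are the double crossovers. Comparing them with the parentals, only the cv allele has switched, so cv is the middle locus and the order is m – cv – y.

cv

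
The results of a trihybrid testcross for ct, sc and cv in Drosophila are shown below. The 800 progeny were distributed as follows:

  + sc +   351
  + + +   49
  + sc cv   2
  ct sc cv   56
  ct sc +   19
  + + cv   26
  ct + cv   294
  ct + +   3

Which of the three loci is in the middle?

The two most frequent reciprocal classes, ct + cv and + sc +, are the parental types, so the F1 was ct + cv / + sc +.
The two rarest classes, ct + + and + sc cv, are the double crossovers. Comparing them with the parentals, only the cv allele has switched, so cv is the middle locus and the order is ct – cv – sc.

cv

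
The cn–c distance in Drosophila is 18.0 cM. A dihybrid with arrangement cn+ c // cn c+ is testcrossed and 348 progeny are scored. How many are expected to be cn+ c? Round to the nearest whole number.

A map distance of 18.0 cM corresponds to a recombination frequency of 0.180.
The F1 is cn+ c / cn c+, so cn+ c is a parental gamete class with expected frequency (1 − r)/2 = 0.820/2 = 0.4100.
Expected number = 0.4100 × 348 = 142.68 ≈ 143.

143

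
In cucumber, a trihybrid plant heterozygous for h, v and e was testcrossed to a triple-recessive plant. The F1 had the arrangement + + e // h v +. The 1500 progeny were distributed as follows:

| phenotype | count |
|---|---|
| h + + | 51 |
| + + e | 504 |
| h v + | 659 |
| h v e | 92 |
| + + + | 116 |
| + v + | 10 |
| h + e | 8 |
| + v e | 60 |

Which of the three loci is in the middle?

h

The two rarest classes, h + e and + v +, are the double crossovers. Comparing them with the parentals, only the h allele has switched, so h is the middle locus and the order is e – h – v.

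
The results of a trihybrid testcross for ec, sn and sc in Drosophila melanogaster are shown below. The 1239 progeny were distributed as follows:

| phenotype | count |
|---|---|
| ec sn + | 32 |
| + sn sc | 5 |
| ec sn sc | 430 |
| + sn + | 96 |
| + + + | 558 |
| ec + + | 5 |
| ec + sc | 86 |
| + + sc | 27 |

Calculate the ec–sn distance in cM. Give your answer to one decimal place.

15.5 cM

The two most frequent reciprocal classes, + + + and ec sn sc, are the parental types, so the F1 was + + + / ec sn sc.
The two rarest classes, ec + + and + sn sc, are the double crossovers. Comparing them with the parentals, only the ec allele has switched, so ec is the middle locus and the order is sn – ec – sc.
Crossovers in the sn–ec interval produce the single-crossover classes + sn + and ec + sc (96 + 86 = 182) plus the double crossovers (10).
RF(sn–ec) = (182 + 10) / 1239 = 192/1239 = 0.1550 → 15.5 cM.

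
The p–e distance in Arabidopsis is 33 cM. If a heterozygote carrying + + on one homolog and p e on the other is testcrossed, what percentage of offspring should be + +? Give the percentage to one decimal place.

33.5%

A map distance of 33 cM corresponds to a recombination frequency of 0.330.
The F1 is + + / p e, so + + is a parental gamete class with expected frequency (1 − r)/2 = 0.670/2 = 0.3350.
That is 0.3350 = 33.5% of the progeny.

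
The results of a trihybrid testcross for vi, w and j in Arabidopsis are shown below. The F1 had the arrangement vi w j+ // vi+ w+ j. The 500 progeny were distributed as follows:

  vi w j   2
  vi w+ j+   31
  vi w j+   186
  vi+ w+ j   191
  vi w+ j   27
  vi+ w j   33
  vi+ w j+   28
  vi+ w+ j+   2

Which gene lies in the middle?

j

The two rarest classes, vi w j and vi+ w+ j+, are the double crossovers. Comparing them with the parentals, only the j allele has switched, so j is the middle locus and the order is vi – j – w.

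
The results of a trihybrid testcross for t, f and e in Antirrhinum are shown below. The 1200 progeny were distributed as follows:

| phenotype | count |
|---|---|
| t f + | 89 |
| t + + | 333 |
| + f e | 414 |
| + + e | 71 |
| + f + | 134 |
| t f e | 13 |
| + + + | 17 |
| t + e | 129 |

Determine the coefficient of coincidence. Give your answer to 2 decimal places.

0.65

The two most frequent reciprocal classes, + f e and t + +, are the parental types, so the F1 was + f e / t + +.
The two rarest classes, t f e and + + +, are the double crossovers. Comparing them with the parentals, only the t allele has switched, so t is the middle locus and the order is f – t – e.
f–t: (160 + 30)/1200 = 0.1583; t–e: (263 + 30)/1200 = 0.2442.
Expected DCO frequency = 0.1583 × 0.2442 ≈ 0.03866; observed = 30/1200 ≈ 0.02500.
Coefficient of coincidence = 0.02500/0.03866 ≈ 0.65.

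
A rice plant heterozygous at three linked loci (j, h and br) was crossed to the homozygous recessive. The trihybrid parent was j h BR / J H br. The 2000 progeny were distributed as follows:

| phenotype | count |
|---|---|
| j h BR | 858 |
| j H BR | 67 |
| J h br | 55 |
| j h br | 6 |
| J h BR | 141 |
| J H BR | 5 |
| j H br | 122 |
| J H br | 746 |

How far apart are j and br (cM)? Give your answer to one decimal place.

The two rarest classes, j h br and J H BR, are the double crossovers. Comparing them with the parentals, only the br allele has switched, so br is the middle locus and the order is j – br – h.
Crossovers in the j–br interval produce the single-crossover classes J h BR and j H br (141 + 122 = 263) plus the double crossovers (11).
RF(j–br) = (263 + 11) / 2000 = 274/2000 = 0.1370 → 13.7 cM.

13.7 cM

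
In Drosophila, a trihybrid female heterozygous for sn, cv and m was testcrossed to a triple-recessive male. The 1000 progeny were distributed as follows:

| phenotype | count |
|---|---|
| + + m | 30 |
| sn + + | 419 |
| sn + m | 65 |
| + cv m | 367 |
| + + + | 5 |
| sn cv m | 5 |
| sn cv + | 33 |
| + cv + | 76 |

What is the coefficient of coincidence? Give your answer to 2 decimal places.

0.91

The two most frequent reciprocal classes, sn + + and + cv m, are the parental types, so the F1 was sn + + / + cv m.
The two rarest classes, + + + and sn cv m, are the double crossovers. Comparing them with the parentals, only the sn allele has switched, so sn is the middle locus and the order is m – sn – cv.
m–sn: (141 + 10)/1000 = 0.1510; sn–cv: (63 + 10)/1000 = 0.0730.
Expected DCO frequency = 0.1510 × 0.0730 ≈ 0.01102; observed = 10/1000 ≈ 0.01000.
Coefficient of coincidence = 0.01000/0.01102 ≈ 0.91.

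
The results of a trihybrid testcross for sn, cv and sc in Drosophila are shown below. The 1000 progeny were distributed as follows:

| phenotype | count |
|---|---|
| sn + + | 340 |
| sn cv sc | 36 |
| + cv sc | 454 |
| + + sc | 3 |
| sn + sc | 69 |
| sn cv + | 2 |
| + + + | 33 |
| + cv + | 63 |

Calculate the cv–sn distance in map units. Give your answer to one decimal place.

The two most frequent reciprocal classes, + cv sc and sn + +, are the parental types, so the F1 was + cv sc / sn + +.
The two rarest classes, + + sc and sn cv +, are the double crossovers. Comparing them with the parentals, only the cv allele has switched, so cv is the middle locus and the order is sc – cv – sn.
Crossovers in the cv–sn interval produce the single-crossover classes sn cv sc and + + + (36 + 33 = 69) plus the double crossovers (5).
RF(cv–sn) = (69 + 5) / 1000 = 74/1000 = 0.0740 → 7.4 map units.

7.4 map units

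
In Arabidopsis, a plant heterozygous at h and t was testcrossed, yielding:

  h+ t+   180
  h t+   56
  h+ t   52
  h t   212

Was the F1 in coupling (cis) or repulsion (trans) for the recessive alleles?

cis

The two most frequent classes are h+ t+ (180) and h t (212); these are the parental (non-recombinant) types.
So the F1 carried h+ t+ on one chromosome and h t on the other — the recessive alleles are on the same chromosome (cis / coupling).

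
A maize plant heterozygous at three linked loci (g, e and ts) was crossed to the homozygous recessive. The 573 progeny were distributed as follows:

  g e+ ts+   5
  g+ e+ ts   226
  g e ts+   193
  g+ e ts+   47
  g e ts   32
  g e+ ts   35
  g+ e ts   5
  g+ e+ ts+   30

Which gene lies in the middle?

The two most frequent reciprocal classes, g e ts+ and g+ e+ ts, are the parental types, so the F1 was g e ts+ / g+ e+ ts.
The two rarest classes, g e+ ts+ and g+ e ts, are the double crossovers. Comparing them with the parentals, only the e allele has switched, so e is the middle locus and the order is ts – e – g.

e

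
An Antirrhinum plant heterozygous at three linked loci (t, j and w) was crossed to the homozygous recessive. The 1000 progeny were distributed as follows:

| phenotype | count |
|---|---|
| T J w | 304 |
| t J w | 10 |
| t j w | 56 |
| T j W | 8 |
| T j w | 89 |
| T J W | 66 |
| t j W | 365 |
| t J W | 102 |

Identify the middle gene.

t

The two most frequent reciprocal classes, T J w and t j W, are the parental types, so the F1 was T J w / t j W.
The two rarest classes, t J w and T j W, are the double crossovers. Comparing them with the parentals, only the t allele has switched, so t is the middle locus and the order is w – t – j.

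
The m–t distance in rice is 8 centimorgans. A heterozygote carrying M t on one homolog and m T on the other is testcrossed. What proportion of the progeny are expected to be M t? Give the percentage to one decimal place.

A map distance of 8 centimorgans corresponds to a recombination frequency of 0.080.
The F1 is M t / m T, so M t is a parental gamete class with expected frequency (1 − r)/2 = 0.920/2 = 0.4600.
That is 0.4600 = 46.0% of the progeny.

46.0%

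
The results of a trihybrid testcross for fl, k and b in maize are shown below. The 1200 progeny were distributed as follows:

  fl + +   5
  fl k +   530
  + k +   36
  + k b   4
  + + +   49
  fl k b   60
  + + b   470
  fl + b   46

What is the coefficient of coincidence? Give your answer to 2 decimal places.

1.01

The two most frequent reciprocal classes, fl k + and + + b, are the parental types, so the F1 was fl k + / + + b.
The two rarest classes, fl + + and + k b, are the double crossovers. Comparing them with the parentals, only the k allele has switched, so k is the middle locus and the order is fl – k – b.
fl–k: (82 + 9)/1200 = 0.0758; k–b: (109 + 9)/1200 = 0.0983.
Expected DCO frequency = 0.0758 × 0.0983 ≈ 0.00745; observed = 9/1200 ≈ 0.00750.
Coefficient of coincidence = 0.00750/0.00745 ≈ 1.01.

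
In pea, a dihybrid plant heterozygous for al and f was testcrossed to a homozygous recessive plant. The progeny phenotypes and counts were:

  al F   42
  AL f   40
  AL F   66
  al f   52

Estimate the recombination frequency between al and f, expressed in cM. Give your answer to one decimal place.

The two most frequent classes, AL F (66) and al f (52), are the parental types, so the F1 was AL F / al f.
The recombinant classes are AL f and al F: 40 + 42 = 82.
Recombination frequency = 82/200 = 0.4100 ≈ 41.0%, i.e. 41.0 cM.

41.0 cM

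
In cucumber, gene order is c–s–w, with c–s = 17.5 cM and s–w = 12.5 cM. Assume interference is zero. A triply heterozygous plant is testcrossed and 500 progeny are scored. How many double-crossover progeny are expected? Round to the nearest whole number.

11

Map distances give recombination frequencies of 0.175 and 0.125 for the two intervals.
With no interference, expected double-crossover frequency = 0.175 × 0.125 = 0.02187.
Expected number = 0.02187 × 500 = 10.94 ≈ 11.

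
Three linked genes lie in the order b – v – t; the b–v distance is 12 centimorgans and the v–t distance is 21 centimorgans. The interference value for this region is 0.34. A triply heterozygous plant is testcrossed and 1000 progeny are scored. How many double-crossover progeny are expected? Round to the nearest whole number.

17

Map distances give recombination frequencies of 0.120 and 0.210 for the two intervals.
With interference 0.34 (so coincidence = 0.66), expected double-crossover frequency = 0.120 × 0.210 × 0.66 = 0.01663.
Expected number = 0.01663 × 1000 = 16.63 ≈ 17.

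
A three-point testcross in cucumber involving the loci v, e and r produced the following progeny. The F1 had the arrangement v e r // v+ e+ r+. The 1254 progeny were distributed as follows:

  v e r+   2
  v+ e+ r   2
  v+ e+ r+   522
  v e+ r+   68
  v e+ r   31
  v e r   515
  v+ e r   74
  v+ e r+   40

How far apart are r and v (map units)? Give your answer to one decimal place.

11.6 map units

The two rarest classes, v e r+ and v+ e+ r, are the double crossovers. Comparing them with the parentals, only the r allele has switched, so r is the middle locus and the order is e – r – v.
Crossovers in the r–v interval produce the single-crossover classes v+ e r and v e+ r+ (74 + 68 = 142) plus the double crossovers (4).
RF(r–v) = (142 + 4) / 1254 = 146/1254 = 0.1164 → 11.6 map units.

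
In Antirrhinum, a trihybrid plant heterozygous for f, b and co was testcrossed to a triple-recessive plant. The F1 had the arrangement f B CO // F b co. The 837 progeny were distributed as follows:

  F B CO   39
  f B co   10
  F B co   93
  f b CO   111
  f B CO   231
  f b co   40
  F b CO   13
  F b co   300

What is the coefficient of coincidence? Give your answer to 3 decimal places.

0.831

The two rarest classes, f B co and F b CO, are the double crossovers. Comparing them with the parentals, only the co allele has switched, so co is the middle locus and the order is f – co – b.
f–co: (79 + 23)/837 = 0.1219; co–b: (204 + 23)/837 = 0.2712.
Expected DCO frequency = 0.1219 × 0.2712 ≈ 0.03306; observed = 23/837 ≈ 0.02748.
Coefficient of coincidence = 0.02748/0.03306 ≈ 0.831.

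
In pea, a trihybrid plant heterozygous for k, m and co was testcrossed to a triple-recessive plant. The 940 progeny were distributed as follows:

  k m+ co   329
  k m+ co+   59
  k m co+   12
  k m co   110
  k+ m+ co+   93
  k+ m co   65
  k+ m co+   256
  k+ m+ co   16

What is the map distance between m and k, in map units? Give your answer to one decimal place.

24.6 map units

The two most frequent reciprocal classes, k+ m co+ and k m+ co, are the parental types, so the F1 was k+ m co+ / k m+ co.
The two rarest classes, k m co+ and k+ m+ co, are the double crossovers. Comparing them with the parentals, only the k allele has switched, so k is the middle locus and the order is co – k – m.
Crossovers in the k–m interval produce the single-crossover classes k+ m+ co+ and k m co (93 + 110 = 203) plus the double crossovers (28).
RF(k–m) = (203 + 28) / 940 = 231/940 = 0.2457 → 24.6 map units.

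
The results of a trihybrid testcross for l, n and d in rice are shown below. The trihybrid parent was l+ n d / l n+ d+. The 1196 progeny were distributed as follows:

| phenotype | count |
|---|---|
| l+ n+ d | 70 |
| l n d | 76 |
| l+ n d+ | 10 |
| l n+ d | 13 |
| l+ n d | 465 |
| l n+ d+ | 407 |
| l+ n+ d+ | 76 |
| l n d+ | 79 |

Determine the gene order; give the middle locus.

The two rarest classes, l+ n d+ and l n+ d, are the double crossovers. Comparing them with the parentals, only the d allele has switched, so d is the middle locus and the order is n – d – l.

d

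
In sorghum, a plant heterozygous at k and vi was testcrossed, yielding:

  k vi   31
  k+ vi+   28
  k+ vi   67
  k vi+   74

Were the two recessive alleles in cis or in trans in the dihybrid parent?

trans

The two most frequent classes are k+ vi (67) and k vi+ (74); these are the parental (non-recombinant) types.
So the F1 carried k+ vi on one chromosome and k vi+ on the other — the recessive alleles are on opposite chromosomes (trans / repulsion).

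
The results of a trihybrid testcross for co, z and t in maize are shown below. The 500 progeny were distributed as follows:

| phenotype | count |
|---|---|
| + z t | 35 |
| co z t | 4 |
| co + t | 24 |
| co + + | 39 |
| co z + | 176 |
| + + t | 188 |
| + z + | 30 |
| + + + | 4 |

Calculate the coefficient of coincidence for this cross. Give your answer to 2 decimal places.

The two most frequent reciprocal classes, co z + and + + t, are the parental types, so the F1 was co z + / + + t.
The two rarest classes, co z t and + + +, are the double crossovers. Comparing them with the parentals, only the t allele has switched, so t is the middle locus and the order is co – t – z.
co–t: (54 + 8)/500 = 0.1240; t–z: (74 + 8)/500 = 0.1640.
Expected DCO frequency = 0.1240 × 0.1640 ≈ 0.02034; observed = 8/500 ≈ 0.01600.
Coefficient of coincidence = 0.01600/0.02034 ≈ 0.79.

0.79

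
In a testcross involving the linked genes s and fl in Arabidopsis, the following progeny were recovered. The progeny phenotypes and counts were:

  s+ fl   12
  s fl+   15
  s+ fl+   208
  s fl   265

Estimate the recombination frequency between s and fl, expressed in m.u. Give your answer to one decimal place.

The two most frequent classes, s+ fl+ (208) and s fl (265), are the parental types, so the F1 was s+ fl+ / s fl.
The recombinant classes are s+ fl and s fl+: 12 + 15 = 27.
Recombination frequency = 27/500 = 0.0540 ≈ 5.4%, i.e. 5.4 m.u.

5.4 m.u.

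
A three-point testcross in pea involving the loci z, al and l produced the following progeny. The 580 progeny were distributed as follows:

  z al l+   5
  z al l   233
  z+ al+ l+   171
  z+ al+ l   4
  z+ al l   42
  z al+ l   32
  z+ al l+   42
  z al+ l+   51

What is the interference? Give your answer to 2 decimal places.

0.38

The two most frequent reciprocal classes, z al l and z+ al+ l+, are the parental types, so the F1 was z al l / z+ al+ l+.
The two rarest classes, z al l+ and z+ al+ l, are the double crossovers. Comparing them with the parentals, only the l allele has switched, so l is the middle locus and the order is al – l – z.
al–l: (74 + 9)/580 = 0.1431; l–z: (93 + 9)/580 = 0.1759.
Expected DCO frequency = 0.1431 × 0.1759 ≈ 0.02517; observed = 9/580 ≈ 0.01552.
Coefficient of coincidence = 0.01552/0.02517 ≈ 0.62; interference = 1 − 0.62 = 0.38.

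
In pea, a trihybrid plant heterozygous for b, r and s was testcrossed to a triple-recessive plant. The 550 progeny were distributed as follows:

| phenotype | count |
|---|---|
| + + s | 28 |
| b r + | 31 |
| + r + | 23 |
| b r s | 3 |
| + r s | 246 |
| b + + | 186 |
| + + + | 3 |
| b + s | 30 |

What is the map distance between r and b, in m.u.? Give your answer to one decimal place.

11.8 m.u.

The two most frequent reciprocal classes, b + + and + r s, are the parental types, so the F1 was b + + / + r s.
The two rarest classes, + + + and b r s, are the double crossovers. Comparing them with the parentals, only the b allele has switched, so b is the middle locus and the order is r – b – s.
Crossovers in the r–b interval produce the single-crossover classes b r + and + + s (31 + 28 = 59) plus the double crossovers (6).
RF(r–b) = (59 + 6) / 550 = 65/550 = 0.1182 → 11.8 m.u.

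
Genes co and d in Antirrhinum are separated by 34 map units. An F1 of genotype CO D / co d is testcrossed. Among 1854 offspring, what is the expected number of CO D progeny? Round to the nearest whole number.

A map distance of 34 map units corresponds to a recombination frequency of 0.340.
The F1 is CO D / co d, so CO D is a parental gamete class with expected frequency (1 − r)/2 = 0.660/2 = 0.3300.
Expected number = 0.3300 × 1854 = 611.82 ≈ 612.

612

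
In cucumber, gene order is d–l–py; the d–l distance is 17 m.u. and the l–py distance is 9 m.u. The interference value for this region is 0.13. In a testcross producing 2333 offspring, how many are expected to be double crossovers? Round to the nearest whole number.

Map distances give recombination frequencies of 0.170 and 0.090 for the two intervals.
With interference 0.13 (so coincidence = 0.87), expected double-crossover frequency = 0.170 × 0.090 × 0.87 = 0.01331.
Expected number = 0.01331 × 2333 = 31.05 ≈ 31.

31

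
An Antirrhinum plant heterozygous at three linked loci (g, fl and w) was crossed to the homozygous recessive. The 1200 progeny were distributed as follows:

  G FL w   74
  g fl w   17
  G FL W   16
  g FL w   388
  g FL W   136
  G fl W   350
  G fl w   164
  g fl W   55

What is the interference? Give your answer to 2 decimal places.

The two most frequent reciprocal classes, g FL w and G fl W, are the parental types, so the F1 was g FL w / G fl W.
The two rarest classes, g fl w and G FL W, are the double crossovers. Comparing them with the parentals, only the fl allele has switched, so fl is the middle locus and the order is g – fl – w.
g–fl: (129 + 33)/1200 = 0.1350; fl–w: (300 + 33)/1200 = 0.2775.
Expected DCO frequency = 0.1350 × 0.2775 ≈ 0.03746; observed = 33/1200 ≈ 0.02750.
Coefficient of coincidence = 0.02750/0.03746 ≈ 0.73; interference = 1 − 0.73 = 0.27.

0.27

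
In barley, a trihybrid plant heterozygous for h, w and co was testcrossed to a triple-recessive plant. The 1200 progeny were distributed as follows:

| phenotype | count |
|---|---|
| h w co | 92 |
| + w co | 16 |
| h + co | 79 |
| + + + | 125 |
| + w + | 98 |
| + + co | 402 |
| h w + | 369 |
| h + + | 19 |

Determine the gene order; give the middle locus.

w

The two most frequent reciprocal classes, h w + and + + co, are the parental types, so the F1 was h w + / + + co.
The two rarest classes, h + + and + w co, are the double crossovers. Comparing them with the parentals, only the w allele has switched, so w is the middle locus and the order is co – w – h.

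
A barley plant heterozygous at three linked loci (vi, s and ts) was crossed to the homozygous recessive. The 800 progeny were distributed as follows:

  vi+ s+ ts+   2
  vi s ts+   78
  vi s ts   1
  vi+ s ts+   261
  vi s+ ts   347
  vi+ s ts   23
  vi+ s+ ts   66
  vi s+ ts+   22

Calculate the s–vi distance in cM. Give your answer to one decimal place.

The two most frequent reciprocal classes, vi s+ ts and vi+ s ts+, are the parental types, so the F1 was vi s+ ts / vi+ s ts+.
The two rarest classes, vi s ts and vi+ s+ ts+, are the double crossovers. Comparing them with the parentals, only the s allele has switched, so s is the middle locus and the order is ts – s – vi.
Crossovers in the s–vi interval produce the single-crossover classes vi+ s+ ts and vi s ts+ (66 + 78 = 144) plus the double crossovers (3).
RF(s–vi) = (144 + 3) / 800 = 147/800 = 0.1837 → 18.4 cM.

18.4 cM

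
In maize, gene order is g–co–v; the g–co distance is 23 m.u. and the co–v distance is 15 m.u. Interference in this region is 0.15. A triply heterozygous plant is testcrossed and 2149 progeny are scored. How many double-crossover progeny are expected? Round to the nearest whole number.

63

Map distances give recombination frequencies of 0.230 and 0.150 for the two intervals.
With interference 0.15 (so coincidence = 0.85), expected double-crossover frequency = 0.230 × 0.150 × 0.85 = 0.02933.
Expected number = 0.02933 × 2149 = 63.02 ≈ 63.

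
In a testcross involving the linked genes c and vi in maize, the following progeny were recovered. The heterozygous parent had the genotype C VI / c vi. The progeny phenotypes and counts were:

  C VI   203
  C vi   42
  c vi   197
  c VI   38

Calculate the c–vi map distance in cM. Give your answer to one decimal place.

16.7 cM

The recombinant classes are C vi and c VI: 42 + 38 = 80.
Recombination frequency = 80/480 = 0.1667 ≈ 16.7%, i.e. 16.7 cM.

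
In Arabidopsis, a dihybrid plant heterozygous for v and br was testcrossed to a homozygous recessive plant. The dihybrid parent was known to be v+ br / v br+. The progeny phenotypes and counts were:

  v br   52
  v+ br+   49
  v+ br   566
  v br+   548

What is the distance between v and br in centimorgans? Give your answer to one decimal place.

The recombinant classes are v+ br+ and v br: 49 + 52 = 101.
Recombination frequency = 101/1215 = 0.0831 ≈ 8.3%, i.e. 8.3 centimorgans.

8.3 centimorgans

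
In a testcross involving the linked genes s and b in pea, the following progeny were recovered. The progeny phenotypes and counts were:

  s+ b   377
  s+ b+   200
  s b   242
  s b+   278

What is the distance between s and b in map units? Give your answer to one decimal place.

40.3 map units

The two most frequent classes, s+ b (377) and s b+ (278), are the parental types, so the F1 was s+ b / s b+.
The recombinant classes are s+ b+ and s b: 200 + 242 = 442.
Recombination frequency = 442/1097 = 0.4029 ≈ 40.3%, i.e. 40.3 map units.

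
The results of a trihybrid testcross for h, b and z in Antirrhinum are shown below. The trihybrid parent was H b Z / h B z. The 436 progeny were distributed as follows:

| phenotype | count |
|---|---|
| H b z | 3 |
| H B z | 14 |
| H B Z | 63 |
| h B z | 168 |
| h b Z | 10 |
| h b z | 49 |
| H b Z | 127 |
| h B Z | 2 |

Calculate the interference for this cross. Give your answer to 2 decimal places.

The two rarest classes, H b z and h B Z, are the double crossovers. Comparing them with the parentals, only the z allele has switched, so z is the middle locus and the order is b – z – h.
b–z: (112 + 5)/436 = 0.2683; z–h: (24 + 5)/436 = 0.0665.
Expected DCO frequency = 0.2683 × 0.0665 ≈ 0.01784; observed = 5/436 ≈ 0.01147.
Coefficient of coincidence = 0.01147/0.01784 ≈ 0.64; interference = 1 − 0.64 = 0.36.

0.36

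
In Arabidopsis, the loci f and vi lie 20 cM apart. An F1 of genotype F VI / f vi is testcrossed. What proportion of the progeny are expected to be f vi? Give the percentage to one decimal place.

40.0%

A map distance of 20 cM corresponds to a recombination frequency of 0.200.
The F1 is F VI / f vi, so f vi is a parental gamete class with expected frequency (1 − r)/2 = 0.800/2 = 0.4000.
That is 0.4000 = 40.0% of the progeny.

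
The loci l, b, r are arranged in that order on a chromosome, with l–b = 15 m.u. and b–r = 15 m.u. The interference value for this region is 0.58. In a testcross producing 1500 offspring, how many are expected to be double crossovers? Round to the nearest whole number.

14

Map distances give recombination frequencies of 0.150 and 0.150 for the two intervals.
With interference 0.58 (so coincidence = 0.42), expected double-crossover frequency = 0.150 × 0.150 × 0.42 = 0.00945.
Expected number = 0.00945 × 1500 = 14.18 ≈ 14.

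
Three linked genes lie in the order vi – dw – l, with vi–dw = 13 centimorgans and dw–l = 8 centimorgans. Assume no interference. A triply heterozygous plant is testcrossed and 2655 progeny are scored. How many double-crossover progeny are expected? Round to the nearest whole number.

Map distances give recombination frequencies of 0.130 and 0.080 for the two intervals.
With no interference, expected double-crossover frequency = 0.130 × 0.080 = 0.01040.
Expected number = 0.01040 × 2655 = 27.61 ≈ 28.

28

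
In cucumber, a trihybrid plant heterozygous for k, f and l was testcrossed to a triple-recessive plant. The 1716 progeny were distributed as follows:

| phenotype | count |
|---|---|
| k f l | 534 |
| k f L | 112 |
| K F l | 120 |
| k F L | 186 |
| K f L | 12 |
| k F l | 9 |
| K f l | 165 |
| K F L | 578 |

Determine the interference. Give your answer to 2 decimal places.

The two most frequent reciprocal classes, k f l and K F L, are the parental types, so the F1 was k f l / K F L.
The two rarest classes, k F l and K f L, are the double crossovers. Comparing them with the parentals, only the f allele has switched, so f is the middle locus and the order is k – f – l.
k–f: (351 + 21)/1716 = 0.2168; f–l: (232 + 21)/1716 = 0.1474.
Expected DCO frequency = 0.2168 × 0.1474 ≈ 0.03196; observed = 21/1716 ≈ 0.01224.
Coefficient of coincidence = 0.01224/0.03196 ≈ 0.38; interference = 1 − 0.38 = 0.62.

0.62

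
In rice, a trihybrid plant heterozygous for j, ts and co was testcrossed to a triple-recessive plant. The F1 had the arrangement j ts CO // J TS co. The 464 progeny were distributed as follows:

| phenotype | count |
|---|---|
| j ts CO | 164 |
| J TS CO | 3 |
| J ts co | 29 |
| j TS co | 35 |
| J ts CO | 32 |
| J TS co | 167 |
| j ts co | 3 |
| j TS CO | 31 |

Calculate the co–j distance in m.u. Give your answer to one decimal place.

15.7 m.u.

The two rarest classes, j ts co and J TS CO, are the double crossovers. Comparing them with the parentals, only the co allele has switched, so co is the middle locus and the order is j – co – ts.
Crossovers in the j–co interval produce the single-crossover classes J ts CO and j TS co (32 + 35 = 67) plus the double crossovers (6).
RF(j–co) = (67 + 6) / 464 = 73/464 = 0.1573 → 15.7 m.u.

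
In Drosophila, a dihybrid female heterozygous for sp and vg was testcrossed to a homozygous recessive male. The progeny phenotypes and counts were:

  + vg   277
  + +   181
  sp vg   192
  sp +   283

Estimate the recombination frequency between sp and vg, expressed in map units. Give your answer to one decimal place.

40.0 map units

The two most frequent classes, + vg (277) and sp + (283), are the parental types, so the F1 was + vg / sp +.
The recombinant classes are + + and sp vg: 181 + 192 = 373.
Recombination frequency = 373/933 = 0.3998 ≈ 40.0%, i.e. 40.0 map units.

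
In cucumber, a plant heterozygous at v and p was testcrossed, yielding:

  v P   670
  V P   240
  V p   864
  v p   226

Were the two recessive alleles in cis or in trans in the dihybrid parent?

trans

The two most frequent classes are V p (864) and v P (670); these are the parental (non-recombinant) types.
So the F1 carried V p on one chromosome and v P on the other — the recessive alleles are on opposite chromosomes (trans / repulsion).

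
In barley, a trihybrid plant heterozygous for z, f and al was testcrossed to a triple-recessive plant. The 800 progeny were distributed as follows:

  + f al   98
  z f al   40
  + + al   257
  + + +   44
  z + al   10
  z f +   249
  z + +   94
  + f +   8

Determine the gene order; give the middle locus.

The two most frequent reciprocal classes, z f + and + + al, are the parental types, so the F1 was z f + / + + al.
The two rarest classes, + f + and z + al, are the double crossovers. Comparing them with the parentals, only the z allele has switched, so z is the middle locus and the order is al – z – f.

z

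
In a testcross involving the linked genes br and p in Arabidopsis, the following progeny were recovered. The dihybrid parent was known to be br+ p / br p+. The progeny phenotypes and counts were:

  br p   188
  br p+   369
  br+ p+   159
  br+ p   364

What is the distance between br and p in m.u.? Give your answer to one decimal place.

32.1 m.u.

The recombinant classes are br+ p+ and br p: 159 + 188 = 347.
Recombination frequency = 347/1080 = 0.3213 ≈ 32.1%, i.e. 32.1 m.u.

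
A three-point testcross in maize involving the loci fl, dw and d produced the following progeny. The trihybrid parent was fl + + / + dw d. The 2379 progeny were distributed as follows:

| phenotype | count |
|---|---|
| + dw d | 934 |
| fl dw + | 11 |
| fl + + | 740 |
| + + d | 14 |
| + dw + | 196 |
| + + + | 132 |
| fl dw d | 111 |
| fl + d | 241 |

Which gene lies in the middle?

dw

The two rarest classes, fl dw + and + + d, are the double crossovers. Comparing them with the parentals, only the dw allele has switched, so dw is the middle locus and the order is d – dw – fl.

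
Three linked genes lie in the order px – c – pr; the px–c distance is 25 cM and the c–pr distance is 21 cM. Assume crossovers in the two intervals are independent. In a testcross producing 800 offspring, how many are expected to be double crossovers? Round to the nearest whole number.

Map distances give recombination frequencies of 0.250 and 0.210 for the two intervals.
With no interference, expected double-crossover frequency = 0.250 × 0.210 = 0.05250.
Expected number = 0.05250 × 800 = 42.00 ≈ 42.

42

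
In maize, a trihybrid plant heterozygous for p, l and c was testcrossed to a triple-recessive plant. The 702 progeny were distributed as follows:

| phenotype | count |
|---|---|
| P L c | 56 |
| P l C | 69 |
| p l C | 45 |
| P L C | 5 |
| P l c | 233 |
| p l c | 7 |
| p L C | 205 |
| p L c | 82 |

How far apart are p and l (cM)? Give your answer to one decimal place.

The two most frequent reciprocal classes, P l c and p L C, are the parental types, so the F1 was P l c / p L C.
The two rarest classes, p l c and P L C, are the double crossovers. Comparing them with the parentals, only the p allele has switched, so p is the middle locus and the order is l – p – c.
Crossovers in the l–p interval produce the single-crossover classes P L c and p l C (56 + 45 = 101) plus the double crossovers (12).
RF(l–p) = (101 + 12) / 702 = 113/702 = 0.1610 → 16.1 cM.

16.1 cM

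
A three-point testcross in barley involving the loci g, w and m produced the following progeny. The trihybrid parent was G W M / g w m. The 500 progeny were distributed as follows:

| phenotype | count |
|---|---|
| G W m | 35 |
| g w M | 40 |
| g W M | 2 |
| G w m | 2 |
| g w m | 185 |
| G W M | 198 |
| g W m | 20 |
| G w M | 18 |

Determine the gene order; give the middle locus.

g

The two rarest classes, g W M and G w m, are the double crossovers. Comparing them with the parentals, only the g allele has switched, so g is the middle locus and the order is m – g – w.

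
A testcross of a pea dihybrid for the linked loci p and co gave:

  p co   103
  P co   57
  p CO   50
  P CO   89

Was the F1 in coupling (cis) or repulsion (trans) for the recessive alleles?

The two most frequent classes are P CO (89) and p co (103); these are the parental (non-recombinant) types.
So the F1 carried P CO on one chromosome and p co on the other — the recessive alleles are on the same chromosome (cis / coupling).

cis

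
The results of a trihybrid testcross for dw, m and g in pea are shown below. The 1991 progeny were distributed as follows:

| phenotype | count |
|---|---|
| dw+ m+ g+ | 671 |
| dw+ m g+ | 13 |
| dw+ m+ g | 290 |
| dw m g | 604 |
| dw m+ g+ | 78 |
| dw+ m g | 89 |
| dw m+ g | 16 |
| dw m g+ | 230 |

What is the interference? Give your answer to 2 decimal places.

0.46

The two most frequent reciprocal classes, dw m g and dw+ m+ g+, are the parental types, so the F1 was dw m g / dw+ m+ g+.
The two rarest classes, dw m+ g and dw+ m g+, are the double crossovers. Comparing them with the parentals, only the m allele has switched, so m is the middle locus and the order is dw – m – g.
dw–m: (167 + 29)/1991 = 0.0984; m–g: (520 + 29)/1991 = 0.2757.
Expected DCO frequency = 0.0984 × 0.2757 ≈ 0.02713; observed = 29/1991 ≈ 0.01457.
Coefficient of coincidence = 0.01457/0.02713 ≈ 0.54; interference = 1 − 0.54 = 0.46.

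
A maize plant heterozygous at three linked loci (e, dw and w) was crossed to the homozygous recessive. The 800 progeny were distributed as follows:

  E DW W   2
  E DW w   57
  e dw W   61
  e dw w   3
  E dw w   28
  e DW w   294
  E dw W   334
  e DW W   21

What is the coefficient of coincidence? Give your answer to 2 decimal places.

The two most frequent reciprocal classes, E dw W and e DW w, are the parental types, so the F1 was E dw W / e DW w.
The two rarest classes, E DW W and e dw w, are the double crossovers. Comparing them with the parentals, only the dw allele has switched, so dw is the middle locus and the order is e – dw – w.
e–dw: (118 + 5)/800 = 0.1537; dw–w: (49 + 5)/800 = 0.0675.
Expected DCO frequency = 0.1537 × 0.0675 ≈ 0.01037; observed = 5/800 ≈ 0.00625.
Coefficient of coincidence = 0.00625/0.01037 ≈ 0.60.

0.60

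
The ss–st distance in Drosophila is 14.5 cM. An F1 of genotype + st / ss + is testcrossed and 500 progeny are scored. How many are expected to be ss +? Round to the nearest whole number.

214

A map distance of 14.5 cM corresponds to a recombination frequency of 0.145.
The F1 is + st / ss +, so ss + is a parental gamete class with expected frequency (1 − r)/2 = 0.855/2 = 0.4275.
Expected number = 0.4275 × 500 = 213.75 ≈ 214.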